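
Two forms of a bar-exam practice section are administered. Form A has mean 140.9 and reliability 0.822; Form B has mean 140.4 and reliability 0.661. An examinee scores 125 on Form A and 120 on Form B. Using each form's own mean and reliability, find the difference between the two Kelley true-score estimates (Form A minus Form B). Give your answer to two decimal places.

0.91

T̂_A = 0.822(125) + 0.178(140.9) = 127.8302
T̂_B = 0.661(120) + 0.339(140.4) = 126.9156
T̂_A − T̂_B = 0.9146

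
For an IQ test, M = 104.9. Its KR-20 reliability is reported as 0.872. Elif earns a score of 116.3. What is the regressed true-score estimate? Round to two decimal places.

114.84

T̂ = 0.872(116.3) + 0.128(104.9) = 101.4136 + 13.4272 = 114.841 → 114.84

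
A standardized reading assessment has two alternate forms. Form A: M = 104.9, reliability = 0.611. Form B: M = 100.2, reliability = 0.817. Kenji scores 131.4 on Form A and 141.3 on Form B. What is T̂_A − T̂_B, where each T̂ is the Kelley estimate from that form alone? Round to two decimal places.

-12.69

T̂_A = 0.611(131.4) + 0.389(104.9) = 121.0915
T̂_B = 0.817(141.3) + 0.183(100.2) = 133.7787
T̂_A − T̂_B = -12.6872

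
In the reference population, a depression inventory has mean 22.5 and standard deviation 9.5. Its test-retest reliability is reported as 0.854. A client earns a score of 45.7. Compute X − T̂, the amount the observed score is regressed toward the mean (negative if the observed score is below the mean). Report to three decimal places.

Kelley's formula gives T̂ = 0.854·45.7 + 0.146·22.5 = 39.0278 + 3.2850 = 42.31280.
X − T̂ = 45.7 − 42.3128 = 3.3872 → 3.387

3.387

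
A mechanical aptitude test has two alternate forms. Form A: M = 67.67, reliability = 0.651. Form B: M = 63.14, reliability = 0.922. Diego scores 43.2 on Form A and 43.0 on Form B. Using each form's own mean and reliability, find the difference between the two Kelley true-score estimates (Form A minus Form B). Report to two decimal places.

T̂_A = 0.651(43.2) + 0.349(67.67) = 51.7400
T̂_B = 0.922(43.0) + 0.078(63.14) = 44.5709
T̂_A − T̂_B = 7.1691

7.17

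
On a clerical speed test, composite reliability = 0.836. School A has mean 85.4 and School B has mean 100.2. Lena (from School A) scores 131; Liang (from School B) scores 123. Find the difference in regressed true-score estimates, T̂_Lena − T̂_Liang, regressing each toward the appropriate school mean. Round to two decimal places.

T̂_Lena = 0.836(131) + 0.164(85.4) = 123.5216
T̂_Liang = 0.836(123) + 0.164(100.2) = 119.2608
Difference = 123.5216 − 119.2608 = 4.2608

4.26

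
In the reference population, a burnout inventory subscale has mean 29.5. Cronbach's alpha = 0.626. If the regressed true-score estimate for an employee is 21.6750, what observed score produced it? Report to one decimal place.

17.0

T̂ = ρX + (1 − ρ)μ  ⇒  X = (T̂ − (1 − ρ)μ) / ρ
X = (21.6750 − 0.374 × 29.5) / 0.626 = (21.6750 − 11.0330) / 0.626 = 10.6420 / 0.626 = 17.000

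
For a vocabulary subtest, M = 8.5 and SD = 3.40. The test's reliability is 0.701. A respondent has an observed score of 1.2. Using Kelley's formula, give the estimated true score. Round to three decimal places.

3.383

T̂ = 0.701(1.2) + 0.299(8.5) = 0.8412 + 2.5415 = 3.3827 → 3.383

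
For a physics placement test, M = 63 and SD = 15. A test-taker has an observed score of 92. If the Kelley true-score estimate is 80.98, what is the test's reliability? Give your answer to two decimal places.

T̂ = ρX + (1 − ρ)μ  ⇒  T̂ − μ = ρ(X − μ)
ρ = (T̂ − μ)/(X − μ) = (80.98 − 63) / (92 − 63) = 17.98 / 29.0 = 0.6200

0.62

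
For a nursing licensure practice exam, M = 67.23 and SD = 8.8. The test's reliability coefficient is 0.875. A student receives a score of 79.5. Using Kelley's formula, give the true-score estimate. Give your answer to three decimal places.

77.966

T̂ = 0.875(79.5) + 0.125(67.23) = 69.5625 + 8.40375 = 77.9663 → 77.966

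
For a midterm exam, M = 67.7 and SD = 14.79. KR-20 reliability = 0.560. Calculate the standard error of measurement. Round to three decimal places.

9.811

SEM = SD · √(1 − ρ) = 14.79 × √0.440 = 14.79 × 0.6633 = 9.8106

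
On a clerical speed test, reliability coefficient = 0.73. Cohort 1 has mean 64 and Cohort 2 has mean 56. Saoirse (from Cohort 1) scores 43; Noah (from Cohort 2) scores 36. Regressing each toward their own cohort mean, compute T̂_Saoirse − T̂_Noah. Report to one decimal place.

T̂_Saoirse = 0.73(43) + 0.27(64) = 48.670
T̂_Noah = 0.73(36) + 0.27(56) = 41.400
Difference = 48.670 − 41.400 = 7.270

7.3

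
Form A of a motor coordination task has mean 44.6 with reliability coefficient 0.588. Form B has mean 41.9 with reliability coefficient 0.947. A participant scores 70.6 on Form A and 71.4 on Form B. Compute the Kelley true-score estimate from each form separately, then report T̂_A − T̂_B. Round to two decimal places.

-9.95

T̂_A = 0.588(70.6) + 0.412(44.6) = 59.8880
T̂_B = 0.947(71.4) + 0.053(41.9) = 69.8365
T̂_A − T̂_B = -9.9485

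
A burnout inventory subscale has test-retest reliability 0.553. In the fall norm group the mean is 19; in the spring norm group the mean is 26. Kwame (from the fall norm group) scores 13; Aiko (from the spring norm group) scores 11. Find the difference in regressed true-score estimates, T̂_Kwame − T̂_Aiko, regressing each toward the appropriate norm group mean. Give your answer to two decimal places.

T̂_Kwame = 0.553(13) + 0.447(19) = 15.6820
T̂_Aiko = 0.553(11) + 0.447(26) = 17.7050
Difference = 15.6820 − 17.7050 = -2.0230

-2.02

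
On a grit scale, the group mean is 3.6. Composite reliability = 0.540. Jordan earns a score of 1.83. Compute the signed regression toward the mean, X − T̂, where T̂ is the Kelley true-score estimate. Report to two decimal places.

-0.81

T̂ = ρX + (1 − ρ)μ
  = 0.540 × 1.83 + 0.460 × 3.6
  = 0.98820 + 1.6560
  = 2.6442
  ≈ 2.644
X − T̂ = 1.83 − 2.644 = -0.814 → -0.81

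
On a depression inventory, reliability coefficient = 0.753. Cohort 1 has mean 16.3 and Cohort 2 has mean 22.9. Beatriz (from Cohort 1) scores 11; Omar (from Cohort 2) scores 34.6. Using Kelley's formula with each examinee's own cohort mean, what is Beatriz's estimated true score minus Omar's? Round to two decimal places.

T̂_Beatriz = 0.753(11) + 0.247(16.3) = 12.3091
T̂_Omar = 0.753(34.6) + 0.247(22.9) = 31.7101
Difference = 12.3091 − 31.7101 = -19.4010

-19.40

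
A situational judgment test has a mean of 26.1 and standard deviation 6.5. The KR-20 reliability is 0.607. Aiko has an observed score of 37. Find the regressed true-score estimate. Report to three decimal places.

32.716

T̂ = 0.607(37) + 0.393(26.1) = 22.459 + 10.2573 = 32.7163 → 32.716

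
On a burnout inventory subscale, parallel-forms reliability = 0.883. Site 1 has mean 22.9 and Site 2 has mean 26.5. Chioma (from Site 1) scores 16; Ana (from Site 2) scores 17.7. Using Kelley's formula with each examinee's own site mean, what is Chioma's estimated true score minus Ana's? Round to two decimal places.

-1.92

T̂_Chioma = 0.883(16) + 0.117(22.9) = 16.8073
T̂_Ana = 0.883(17.7) + 0.117(26.5) = 18.7296
Difference = 16.8073 − 18.7296 = -1.9223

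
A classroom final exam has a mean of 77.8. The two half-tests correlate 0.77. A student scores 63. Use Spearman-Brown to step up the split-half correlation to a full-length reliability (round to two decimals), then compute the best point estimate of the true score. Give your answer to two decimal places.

Spearman-Brown: ρ = 2r/(1 + r) = 2(0.77)/(1 + 0.77) = 1.540/1.77 = 0.8701 → 0.87
Kelley's formula gives T̂ = 0.87·63 + 0.13·77.8 = 54.81 + 10.114 = 64.924.

64.92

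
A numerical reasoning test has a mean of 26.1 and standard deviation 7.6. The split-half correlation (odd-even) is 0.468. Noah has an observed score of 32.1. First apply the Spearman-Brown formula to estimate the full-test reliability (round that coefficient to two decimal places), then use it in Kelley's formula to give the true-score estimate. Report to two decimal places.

Spearman-Brown: ρ = 2r/(1 + r) = 2(0.468)/(1 + 0.468) = 0.9360/1.468 = 0.6376 → 0.64
T̂ = 0.64(32.1) + 0.36(26.1) = 20.544 + 9.396 = 29.940 → 29.94

29.94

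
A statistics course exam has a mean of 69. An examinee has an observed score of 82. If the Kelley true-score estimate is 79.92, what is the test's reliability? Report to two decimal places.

T̂ = ρX + (1 − ρ)μ  ⇒  T̂ − μ = ρ(X − μ)
ρ = (T̂ − μ)/(X − μ) = (79.92 − 69) / (82 − 69) = 10.92 / 13.0 = 0.8400

0.84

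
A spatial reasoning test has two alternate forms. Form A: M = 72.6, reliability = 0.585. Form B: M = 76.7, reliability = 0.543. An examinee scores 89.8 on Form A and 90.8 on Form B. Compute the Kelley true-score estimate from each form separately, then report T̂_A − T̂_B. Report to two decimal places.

-1.69

T̂_A = 0.585(89.8) + 0.415(72.6) = 82.6620
T̂_B = 0.543(90.8) + 0.457(76.7) = 84.3563
T̂_A − T̂_B = -1.6943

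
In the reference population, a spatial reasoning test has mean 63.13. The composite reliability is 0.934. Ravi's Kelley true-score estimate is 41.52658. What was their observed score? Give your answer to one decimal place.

40.0

T̂ = ρX + (1 − ρ)μ  ⇒  X = (T̂ − (1 − ρ)μ) / ρ
X = (41.52658 − 0.066 × 63.13) / 0.934 = (41.52658 − 4.16658) / 0.934 = 37.36000 / 0.934 = 40.000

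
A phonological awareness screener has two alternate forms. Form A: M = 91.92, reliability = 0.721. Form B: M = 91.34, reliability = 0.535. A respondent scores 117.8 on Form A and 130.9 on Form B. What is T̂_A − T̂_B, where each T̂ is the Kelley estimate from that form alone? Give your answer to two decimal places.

T̂_A = 0.721(117.8) + 0.279(91.92) = 110.5795
T̂_B = 0.535(130.9) + 0.465(91.34) = 112.5046
T̂_A − T̂_B = -1.9251

-1.93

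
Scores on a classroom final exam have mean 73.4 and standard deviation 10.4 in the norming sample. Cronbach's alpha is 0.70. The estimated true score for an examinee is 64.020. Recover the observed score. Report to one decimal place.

60.0

T̂ = ρX + (1 − ρ)μ  ⇒  X = (T̂ − (1 − ρ)μ) / ρ
X = (64.020 − 0.30 × 73.4) / 0.70 = (64.020 − 22.020) / 0.70 = 42.000 / 0.70 = 60.000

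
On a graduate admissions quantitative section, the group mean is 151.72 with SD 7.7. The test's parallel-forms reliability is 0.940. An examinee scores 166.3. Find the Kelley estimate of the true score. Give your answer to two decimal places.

Weight the observed score by reliability and the mean by (1 − reliability): T̂ = 0.940·166.3 + 0.060·151.72 = 156.3220 + 9.10320 = 165.425.

165.43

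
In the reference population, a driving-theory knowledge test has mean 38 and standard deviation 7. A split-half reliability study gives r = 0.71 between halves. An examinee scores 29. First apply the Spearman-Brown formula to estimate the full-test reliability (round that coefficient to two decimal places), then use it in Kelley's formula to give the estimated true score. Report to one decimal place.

Spearman-Brown: ρ = 2r/(1 + r) = 2(0.71)/(1 + 0.71) = 1.420/1.71 = 0.8304 → 0.83
Weight the observed score by reliability and the mean by (1 − reliability): T̂ = 0.83·29 + 0.17·38 = 24.07 + 6.46 = 30.53.

30.5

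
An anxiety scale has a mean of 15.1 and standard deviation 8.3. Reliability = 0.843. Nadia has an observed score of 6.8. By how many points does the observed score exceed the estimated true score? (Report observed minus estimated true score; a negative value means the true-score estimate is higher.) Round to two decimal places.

-1.30

T̂ = 0.843(6.8) + 0.157(15.1) = 5.7324 + 2.3707 = 8.1031 → 8.103
X − T̂ = 6.8 − 8.103 = -1.303 → -1.30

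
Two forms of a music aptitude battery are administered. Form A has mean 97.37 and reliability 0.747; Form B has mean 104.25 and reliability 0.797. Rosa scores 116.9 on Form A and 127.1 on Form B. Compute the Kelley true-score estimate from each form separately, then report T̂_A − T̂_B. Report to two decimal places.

-10.50

T̂_A = 0.747(116.9) + 0.253(97.37) = 111.9589
T̂_B = 0.797(127.1) + 0.203(104.25) = 122.4614
T̂_A − T̂_B = -10.5025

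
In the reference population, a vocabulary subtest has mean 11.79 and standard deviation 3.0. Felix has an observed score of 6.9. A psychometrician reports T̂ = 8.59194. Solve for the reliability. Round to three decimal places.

T̂ = ρX + (1 − ρ)μ  ⇒  T̂ − μ = ρ(X − μ)
ρ = (T̂ − μ)/(X − μ) = (8.59194 − 11.79) / (6.9 − 11.79) = -3.19806 / -4.89 = 0.65400

0.654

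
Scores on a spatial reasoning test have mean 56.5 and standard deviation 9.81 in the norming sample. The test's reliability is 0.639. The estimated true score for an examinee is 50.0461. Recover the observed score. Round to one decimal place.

46.4

T̂ = ρX + (1 − ρ)μ  ⇒  X = (T̂ − (1 − ρ)μ) / ρ
X = (50.0461 − 0.361 × 56.5) / 0.639 = (50.0461 − 20.3965) / 0.639 = 29.6496 / 0.639 = 46.400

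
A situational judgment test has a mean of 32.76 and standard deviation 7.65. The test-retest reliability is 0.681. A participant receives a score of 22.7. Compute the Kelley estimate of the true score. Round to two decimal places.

25.91

T̂ = 0.681(22.7) + 0.319(32.76) = 15.4587 + 10.45044 = 25.909 → 25.91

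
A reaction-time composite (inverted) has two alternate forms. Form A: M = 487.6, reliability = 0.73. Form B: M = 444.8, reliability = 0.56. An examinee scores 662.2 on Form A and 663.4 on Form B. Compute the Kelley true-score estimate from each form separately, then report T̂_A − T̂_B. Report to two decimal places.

T̂_A = 0.73(662.2) + 0.27(487.6) = 615.0580
T̂_B = 0.56(663.4) + 0.44(444.8) = 567.2160
T̂_A − T̂_B = 47.8420

47.84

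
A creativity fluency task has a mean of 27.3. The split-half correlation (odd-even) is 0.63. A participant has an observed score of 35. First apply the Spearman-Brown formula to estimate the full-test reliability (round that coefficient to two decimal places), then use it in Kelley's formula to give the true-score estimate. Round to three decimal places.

Spearman-Brown: ρ = 2r/(1 + r) = 2(0.63)/(1 + 0.63) = 1.260/1.63 = 0.7730 → 0.77
T̂ = 0.77(35) + 0.23(27.3) = 26.95 + 6.279 = 33.2290 → 33.229

33.229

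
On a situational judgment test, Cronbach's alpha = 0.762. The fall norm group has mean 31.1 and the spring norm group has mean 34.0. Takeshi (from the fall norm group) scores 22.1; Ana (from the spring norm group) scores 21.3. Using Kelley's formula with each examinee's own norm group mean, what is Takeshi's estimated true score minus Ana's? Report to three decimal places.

T̂_Takeshi = 0.762(22.1) + 0.238(31.1) = 24.24200
T̂_Ana = 0.762(21.3) + 0.238(34.0) = 24.32260
Difference = 24.24200 − 24.32260 = -0.08060

-0.081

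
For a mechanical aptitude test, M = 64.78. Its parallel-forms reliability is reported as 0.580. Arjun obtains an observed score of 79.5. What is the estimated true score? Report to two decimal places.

73.32

T̂ = 0.580(79.5) + 0.420(64.78) = 46.1100 + 27.20760 = 73.318 → 73.32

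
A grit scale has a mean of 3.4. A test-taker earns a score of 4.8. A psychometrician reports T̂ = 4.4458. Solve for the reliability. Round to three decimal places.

T̂ = ρX + (1 − ρ)μ  ⇒  T̂ − μ = ρ(X − μ)
ρ = (T̂ − μ)/(X − μ) = (4.4458 − 3.4) / (4.8 − 3.4) = 1.0458 / 1.4 = 0.74700

0.747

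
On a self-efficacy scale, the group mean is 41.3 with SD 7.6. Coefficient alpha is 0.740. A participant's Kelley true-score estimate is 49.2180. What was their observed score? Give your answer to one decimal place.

T̂ = ρX + (1 − ρ)μ  ⇒  X = (T̂ − (1 − ρ)μ) / ρ
X = (49.2180 − 0.260 × 41.3) / 0.740 = (49.2180 − 10.7380) / 0.740 = 38.4800 / 0.740 = 52.000

52.0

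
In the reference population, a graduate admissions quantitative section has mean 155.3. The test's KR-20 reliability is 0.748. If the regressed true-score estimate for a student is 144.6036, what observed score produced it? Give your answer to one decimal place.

T̂ = ρX + (1 − ρ)μ  ⇒  X = (T̂ − (1 − ρ)μ) / ρ
X = (144.6036 − 0.252 × 155.3) / 0.748 = (144.6036 − 39.1356) / 0.748 = 105.4680 / 0.748 = 141.000

141.0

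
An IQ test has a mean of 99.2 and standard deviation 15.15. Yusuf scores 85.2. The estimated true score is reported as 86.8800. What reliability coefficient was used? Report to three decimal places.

T̂ = ρX + (1 − ρ)μ  ⇒  T̂ − μ = ρ(X − μ)
ρ = (T̂ − μ)/(X − μ) = (86.8800 − 99.2) / (85.2 − 99.2) = -12.3200 / -14.0 = 0.88000

0.880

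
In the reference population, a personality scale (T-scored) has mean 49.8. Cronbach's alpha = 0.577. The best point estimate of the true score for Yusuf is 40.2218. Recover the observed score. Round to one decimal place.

T̂ = ρX + (1 − ρ)μ  ⇒  X = (T̂ − (1 − ρ)μ) / ρ
X = (40.2218 − 0.423 × 49.8) / 0.577 = (40.2218 − 21.0654) / 0.577 = 19.1564 / 0.577 = 33.200

33.2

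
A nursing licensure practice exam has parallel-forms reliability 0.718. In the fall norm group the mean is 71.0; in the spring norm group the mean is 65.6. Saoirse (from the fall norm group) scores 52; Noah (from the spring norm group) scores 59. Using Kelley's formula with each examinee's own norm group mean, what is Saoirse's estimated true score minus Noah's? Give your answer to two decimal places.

-3.50

T̂_Saoirse = 0.718(52) + 0.282(71.0) = 57.3580
T̂_Noah = 0.718(59) + 0.282(65.6) = 60.8612
Difference = 57.3580 − 60.8612 = -3.5032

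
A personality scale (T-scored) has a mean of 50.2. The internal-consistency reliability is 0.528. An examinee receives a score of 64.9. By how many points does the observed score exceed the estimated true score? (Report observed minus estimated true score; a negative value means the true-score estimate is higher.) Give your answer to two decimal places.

6.94

T̂ = ρX + (1 − ρ)μ
  = 0.528 × 64.9 + 0.472 × 50.2
  = 34.2672 + 23.6944
  = 57.9616
  ≈ 57.962
X − T̂ = 64.9 − 57.962 = 6.938 → 6.94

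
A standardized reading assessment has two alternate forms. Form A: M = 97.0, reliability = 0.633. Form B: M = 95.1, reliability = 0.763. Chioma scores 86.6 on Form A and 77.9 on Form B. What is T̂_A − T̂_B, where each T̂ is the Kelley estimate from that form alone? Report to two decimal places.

T̂_A = 0.633(86.6) + 0.367(97.0) = 90.4168
T̂_B = 0.763(77.9) + 0.237(95.1) = 81.9764
T̂_A − T̂_B = 8.4404

8.44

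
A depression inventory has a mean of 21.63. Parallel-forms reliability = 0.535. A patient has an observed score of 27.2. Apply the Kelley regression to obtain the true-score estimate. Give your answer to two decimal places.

24.61

Regress the observed score toward the mean by the unreliability: T̂ = 0.535·27.2 + 0.465·21.63 = 14.5520 + 10.05795 = 24.610.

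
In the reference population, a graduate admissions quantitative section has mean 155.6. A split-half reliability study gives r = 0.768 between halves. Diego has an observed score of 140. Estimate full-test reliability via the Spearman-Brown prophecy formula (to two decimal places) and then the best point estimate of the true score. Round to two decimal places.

142.03

Spearman-Brown: ρ = 2r/(1 + r) = 2(0.768)/(1 + 0.768) = 1.5360/1.768 = 0.8688 → 0.87
T̂ = ρX + (1 − ρ)μ
  = 0.87 × 140 + 0.13 × 155.6
  = 121.80 + 20.228
  = 142.028
  ≈ 142.03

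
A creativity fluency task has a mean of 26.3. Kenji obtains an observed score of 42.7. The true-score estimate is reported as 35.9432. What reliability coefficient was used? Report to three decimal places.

0.588

T̂ = ρX + (1 − ρ)μ  ⇒  T̂ − μ = ρ(X − μ)
ρ = (T̂ − μ)/(X − μ) = (35.9432 − 26.3) / (42.7 − 26.3) = 9.6432 / 16.4 = 0.58800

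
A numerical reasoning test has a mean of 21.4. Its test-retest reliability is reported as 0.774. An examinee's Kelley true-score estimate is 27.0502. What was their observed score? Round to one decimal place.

28.7

T̂ = ρX + (1 − ρ)μ  ⇒  X = (T̂ − (1 − ρ)μ) / ρ
X = (27.0502 − 0.226 × 21.4) / 0.774 = (27.0502 − 4.8364) / 0.774 = 22.2138 / 0.774 = 28.700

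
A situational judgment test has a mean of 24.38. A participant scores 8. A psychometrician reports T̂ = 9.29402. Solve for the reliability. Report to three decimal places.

0.921

T̂ = ρX + (1 − ρ)μ  ⇒  T̂ − μ = ρ(X − μ)
ρ = (T̂ − μ)/(X − μ) = (9.29402 − 24.38) / (8 − 24.38) = -15.08598 / -16.38 = 0.92100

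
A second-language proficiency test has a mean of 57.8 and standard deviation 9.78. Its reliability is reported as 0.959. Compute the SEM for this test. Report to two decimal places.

1.98

SEM = SD · √(1 − ρ) = 9.78 × √0.041 = 9.78 × 0.2025 = 1.980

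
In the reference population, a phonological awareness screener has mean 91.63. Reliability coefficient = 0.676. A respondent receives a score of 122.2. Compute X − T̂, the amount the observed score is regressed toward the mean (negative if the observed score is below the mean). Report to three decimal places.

Regress the observed score toward the mean by the unreliability: T̂ = 0.676·122.2 + 0.324·91.63 = 82.6072 + 29.68812 = 112.29532.
X − T̂ = 122.2 − 112.2953 = 9.9047 → 9.905

9.905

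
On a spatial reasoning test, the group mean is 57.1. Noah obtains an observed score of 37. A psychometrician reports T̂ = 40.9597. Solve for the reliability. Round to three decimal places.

0.803

T̂ = ρX + (1 − ρ)μ  ⇒  T̂ − μ = ρ(X − μ)
ρ = (T̂ − μ)/(X − μ) = (40.9597 − 57.1) / (37 − 57.1) = -16.1403 / -20.1 = 0.80300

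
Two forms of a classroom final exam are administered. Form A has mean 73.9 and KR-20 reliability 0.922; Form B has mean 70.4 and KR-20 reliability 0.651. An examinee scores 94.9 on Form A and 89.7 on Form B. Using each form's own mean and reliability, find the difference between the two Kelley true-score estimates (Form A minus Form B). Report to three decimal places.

10.298

T̂_A = 0.922(94.9) + 0.078(73.9) = 93.26200
T̂_B = 0.651(89.7) + 0.349(70.4) = 82.96430
T̂_A − T̂_B = 10.29770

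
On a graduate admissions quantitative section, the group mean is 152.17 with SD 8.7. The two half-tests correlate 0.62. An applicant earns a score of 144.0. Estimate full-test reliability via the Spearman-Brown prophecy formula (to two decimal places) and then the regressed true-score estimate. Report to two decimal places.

145.88

Spearman-Brown: ρ = 2r/(1 + r) = 2(0.62)/(1 + 0.62) = 1.240/1.62 = 0.7654 → 0.77
Regress the observed score toward the mean by the unreliability: T̂ = 0.77·144.0 + 0.23·152.17 = 110.880 + 34.9991 = 145.879.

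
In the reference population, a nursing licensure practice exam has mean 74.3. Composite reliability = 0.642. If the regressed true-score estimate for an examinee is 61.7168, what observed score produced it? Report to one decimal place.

T̂ = ρX + (1 − ρ)μ  ⇒  X = (T̂ − (1 − ρ)μ) / ρ
X = (61.7168 − 0.358 × 74.3) / 0.642 = (61.7168 − 26.5994) / 0.642 = 35.1174 / 0.642 = 54.700

54.7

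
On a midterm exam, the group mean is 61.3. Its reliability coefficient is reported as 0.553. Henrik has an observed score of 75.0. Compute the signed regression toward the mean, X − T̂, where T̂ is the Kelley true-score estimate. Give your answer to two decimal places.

6.12

T̂ = 0.553(75.0) + 0.447(61.3) = 41.4750 + 27.4011 = 68.8761 → 68.876
X − T̂ = 75.0 − 68.876 = 6.124 → 6.12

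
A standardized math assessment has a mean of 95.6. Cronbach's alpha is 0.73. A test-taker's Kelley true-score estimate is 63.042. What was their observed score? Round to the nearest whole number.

T̂ = ρX + (1 − ρ)μ  ⇒  X = (T̂ − (1 − ρ)μ) / ρ
X = (63.042 − 0.27 × 95.6) / 0.73 = (63.042 − 25.812) / 0.73 = 37.230 / 0.73 = 51.00

51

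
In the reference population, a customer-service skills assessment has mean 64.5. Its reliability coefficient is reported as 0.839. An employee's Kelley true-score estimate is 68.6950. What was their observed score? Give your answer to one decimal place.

69.5

T̂ = ρX + (1 − ρ)μ  ⇒  X = (T̂ − (1 − ρ)μ) / ρ
X = (68.6950 − 0.161 × 64.5) / 0.839 = (68.6950 − 10.3845) / 0.839 = 58.3105 / 0.839 = 69.500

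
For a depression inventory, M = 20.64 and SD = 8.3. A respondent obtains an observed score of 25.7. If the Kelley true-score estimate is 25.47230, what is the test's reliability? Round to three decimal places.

T̂ = ρX + (1 − ρ)μ  ⇒  T̂ − μ = ρ(X − μ)
ρ = (T̂ − μ)/(X − μ) = (25.47230 − 20.64) / (25.7 − 20.64) = 4.83230 / 5.06 = 0.95500

0.955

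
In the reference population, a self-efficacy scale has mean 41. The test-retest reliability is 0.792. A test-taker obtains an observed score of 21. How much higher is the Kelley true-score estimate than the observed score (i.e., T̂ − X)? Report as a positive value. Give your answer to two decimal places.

Regress the observed score toward the mean by the unreliability: T̂ = 0.792·21 + 0.208·41 = 16.632 + 8.528 = 25.1600.
T̂ − X = 25.160 − 21 = 4.160 → 4.16

4.16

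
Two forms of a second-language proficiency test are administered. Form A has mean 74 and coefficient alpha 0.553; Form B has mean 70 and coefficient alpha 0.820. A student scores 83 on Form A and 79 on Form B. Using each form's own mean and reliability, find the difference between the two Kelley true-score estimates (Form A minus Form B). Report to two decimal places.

T̂_A = 0.553(83) + 0.447(74) = 78.9770
T̂_B = 0.820(79) + 0.180(70) = 77.3800
T̂_A − T̂_B = 1.5970

1.60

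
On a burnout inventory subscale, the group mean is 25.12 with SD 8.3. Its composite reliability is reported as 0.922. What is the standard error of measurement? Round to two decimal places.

2.32

SEM = SD · √(1 − ρ) = 8.3 × √0.078 = 8.3 × 0.2793 = 2.318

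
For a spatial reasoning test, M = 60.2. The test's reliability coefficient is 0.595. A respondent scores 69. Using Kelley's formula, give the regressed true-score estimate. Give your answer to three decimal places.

Regress the observed score toward the mean by the unreliability: T̂ = 0.595·69 + 0.405·60.2 = 41.055 + 24.3810 = 65.4360.

65.436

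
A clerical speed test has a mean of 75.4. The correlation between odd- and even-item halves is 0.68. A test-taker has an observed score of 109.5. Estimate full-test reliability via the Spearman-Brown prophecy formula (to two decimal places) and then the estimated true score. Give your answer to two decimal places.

Spearman-Brown: ρ = 2r/(1 + r) = 2(0.68)/(1 + 0.68) = 1.360/1.68 = 0.8095 → 0.81
T̂ = 0.81(109.5) + 0.19(75.4) = 88.695 + 14.326 = 103.021 → 103.02

103.02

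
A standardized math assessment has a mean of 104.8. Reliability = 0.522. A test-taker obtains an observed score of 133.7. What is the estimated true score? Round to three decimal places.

119.886

T̂ = 0.522(133.7) + 0.478(104.8) = 69.7914 + 50.0944 = 119.8858 → 119.886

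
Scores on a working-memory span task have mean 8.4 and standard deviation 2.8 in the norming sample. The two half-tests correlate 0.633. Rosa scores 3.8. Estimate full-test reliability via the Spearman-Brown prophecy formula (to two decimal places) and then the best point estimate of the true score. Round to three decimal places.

4.812

Spearman-Brown: ρ = 2r/(1 + r) = 2(0.633)/(1 + 0.633) = 1.2660/1.633 = 0.7753 → 0.78
T̂ = 0.78(3.8) + 0.22(8.4) = 2.964 + 1.848 = 4.8120 → 4.812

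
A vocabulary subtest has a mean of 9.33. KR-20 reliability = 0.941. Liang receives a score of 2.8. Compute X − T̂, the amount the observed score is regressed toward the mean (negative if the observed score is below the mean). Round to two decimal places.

-0.39

T̂ = ρX + (1 − ρ)μ
  = 0.941 × 2.8 + 0.059 × 9.33
  = 2.6348 + 0.55047
  = 3.1853
  ≈ 3.185
X − T̂ = 2.8 − 3.185 = -0.385 → -0.39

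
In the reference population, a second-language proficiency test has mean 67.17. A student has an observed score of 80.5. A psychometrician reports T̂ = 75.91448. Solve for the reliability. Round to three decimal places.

T̂ = ρX + (1 − ρ)μ  ⇒  T̂ − μ = ρ(X − μ)
ρ = (T̂ − μ)/(X − μ) = (75.91448 − 67.17) / (80.5 − 67.17) = 8.74448 / 13.33 = 0.65600

0.656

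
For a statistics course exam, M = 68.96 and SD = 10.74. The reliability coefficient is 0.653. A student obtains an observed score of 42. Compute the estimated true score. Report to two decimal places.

51.36

Regress the observed score toward the mean by the unreliability: T̂ = 0.653·42 + 0.347·68.96 = 27.426 + 23.92912 = 51.355.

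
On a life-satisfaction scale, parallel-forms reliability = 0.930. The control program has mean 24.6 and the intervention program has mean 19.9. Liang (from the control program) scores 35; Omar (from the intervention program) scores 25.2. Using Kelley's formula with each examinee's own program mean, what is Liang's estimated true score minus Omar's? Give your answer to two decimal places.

T̂_Liang = 0.930(35) + 0.070(24.6) = 34.2720
T̂_Omar = 0.930(25.2) + 0.070(19.9) = 24.8290
Difference = 34.2720 − 24.8290 = 9.4430

9.44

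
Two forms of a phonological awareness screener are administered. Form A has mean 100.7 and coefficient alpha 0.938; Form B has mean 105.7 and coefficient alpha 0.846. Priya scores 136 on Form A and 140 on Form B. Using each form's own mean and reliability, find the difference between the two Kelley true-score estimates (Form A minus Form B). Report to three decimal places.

T̂_A = 0.938(136) + 0.062(100.7) = 133.81140
T̂_B = 0.846(140) + 0.154(105.7) = 134.71780
T̂_A − T̂_B = -0.90640

-0.906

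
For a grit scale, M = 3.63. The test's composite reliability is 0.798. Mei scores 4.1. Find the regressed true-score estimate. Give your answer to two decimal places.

4.01

Weight the observed score by reliability and the mean by (1 − reliability): T̂ = 0.798·4.1 + 0.202·3.63 = 3.2718 + 0.73326 = 4.005.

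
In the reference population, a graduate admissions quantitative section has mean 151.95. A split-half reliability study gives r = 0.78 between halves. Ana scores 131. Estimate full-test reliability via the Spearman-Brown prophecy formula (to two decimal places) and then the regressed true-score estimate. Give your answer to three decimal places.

Spearman-Brown: ρ = 2r/(1 + r) = 2(0.78)/(1 + 0.78) = 1.560/1.78 = 0.8764 → 0.88
T̂ = ρX + (1 − ρ)μ
  = 0.88 × 131 + 0.12 × 151.95
  = 115.28 + 18.2340
  = 133.5140
  ≈ 133.514

133.514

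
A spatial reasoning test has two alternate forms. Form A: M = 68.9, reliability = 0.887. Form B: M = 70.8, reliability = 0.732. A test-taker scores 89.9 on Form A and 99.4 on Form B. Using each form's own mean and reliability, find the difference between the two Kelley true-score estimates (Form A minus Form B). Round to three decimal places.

-4.208

T̂_A = 0.887(89.9) + 0.113(68.9) = 87.52700
T̂_B = 0.732(99.4) + 0.268(70.8) = 91.73520
T̂_A − T̂_B = -4.20820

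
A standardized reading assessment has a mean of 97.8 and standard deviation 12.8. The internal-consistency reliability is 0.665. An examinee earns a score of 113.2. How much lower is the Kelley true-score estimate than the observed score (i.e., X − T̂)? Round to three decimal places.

5.159

Kelley's formula gives T̂ = 0.665·113.2 + 0.335·97.8 = 75.2780 + 32.7630 = 108.04100.
X − T̂ = 113.2 − 108.0410 = 5.1590 → 5.159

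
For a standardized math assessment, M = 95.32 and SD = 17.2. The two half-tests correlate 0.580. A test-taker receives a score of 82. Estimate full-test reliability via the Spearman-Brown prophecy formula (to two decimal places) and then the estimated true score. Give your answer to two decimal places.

Spearman-Brown: ρ = 2r/(1 + r) = 2(0.580)/(1 + 0.580) = 1.1600/1.580 = 0.7342 → 0.73
T̂ = ρX + (1 − ρ)μ
  = 0.73 × 82 + 0.27 × 95.32
  = 59.86 + 25.7364
  = 85.596
  ≈ 85.60

85.60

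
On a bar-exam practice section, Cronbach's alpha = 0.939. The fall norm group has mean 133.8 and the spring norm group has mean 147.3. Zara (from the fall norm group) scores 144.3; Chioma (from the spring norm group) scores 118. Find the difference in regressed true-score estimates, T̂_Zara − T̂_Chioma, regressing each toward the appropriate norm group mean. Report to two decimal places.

23.87

T̂_Zara = 0.939(144.3) + 0.061(133.8) = 143.6595
T̂_Chioma = 0.939(118) + 0.061(147.3) = 119.7873
Difference = 143.6595 − 119.7873 = 23.8722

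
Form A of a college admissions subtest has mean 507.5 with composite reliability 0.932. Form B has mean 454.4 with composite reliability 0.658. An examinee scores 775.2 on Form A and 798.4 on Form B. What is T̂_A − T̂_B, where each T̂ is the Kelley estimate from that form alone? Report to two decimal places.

T̂_A = 0.932(775.2) + 0.068(507.5) = 756.9964
T̂_B = 0.658(798.4) + 0.342(454.4) = 680.7520
T̂_A − T̂_B = 76.2444

76.24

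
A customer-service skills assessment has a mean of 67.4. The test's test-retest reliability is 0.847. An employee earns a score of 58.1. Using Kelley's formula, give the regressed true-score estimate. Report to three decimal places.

59.523

T̂ = 0.847(58.1) + 0.153(67.4) = 49.2107 + 10.3122 = 59.5229 → 59.523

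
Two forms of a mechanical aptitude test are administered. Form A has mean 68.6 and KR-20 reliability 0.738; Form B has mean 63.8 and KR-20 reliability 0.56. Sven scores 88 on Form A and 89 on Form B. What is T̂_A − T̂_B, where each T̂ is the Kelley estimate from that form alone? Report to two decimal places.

5.01

T̂_A = 0.738(88) + 0.262(68.6) = 82.9172
T̂_B = 0.56(89) + 0.44(63.8) = 77.9120
T̂_A − T̂_B = 5.0052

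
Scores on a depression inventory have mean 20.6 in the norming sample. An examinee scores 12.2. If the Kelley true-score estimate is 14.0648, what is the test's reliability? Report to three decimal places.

T̂ = ρX + (1 − ρ)μ  ⇒  T̂ − μ = ρ(X − μ)
ρ = (T̂ − μ)/(X − μ) = (14.0648 − 20.6) / (12.2 − 20.6) = -6.5352 / -8.4 = 0.77800

0.778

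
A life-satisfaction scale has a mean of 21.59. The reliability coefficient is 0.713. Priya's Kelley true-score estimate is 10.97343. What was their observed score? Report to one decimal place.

T̂ = ρX + (1 − ρ)μ  ⇒  X = (T̂ − (1 − ρ)μ) / ρ
X = (10.97343 − 0.287 × 21.59) / 0.713 = (10.97343 − 6.19633) / 0.713 = 4.77710 / 0.713 = 6.700

6.7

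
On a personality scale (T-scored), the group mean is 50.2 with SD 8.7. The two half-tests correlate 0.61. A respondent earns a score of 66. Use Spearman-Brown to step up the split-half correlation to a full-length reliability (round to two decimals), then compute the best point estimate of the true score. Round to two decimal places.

Spearman-Brown: ρ = 2r/(1 + r) = 2(0.61)/(1 + 0.61) = 1.220/1.61 = 0.7578 → 0.76
T̂ = 0.76(66) + 0.24(50.2) = 50.16 + 12.048 = 62.208 → 62.21

62.21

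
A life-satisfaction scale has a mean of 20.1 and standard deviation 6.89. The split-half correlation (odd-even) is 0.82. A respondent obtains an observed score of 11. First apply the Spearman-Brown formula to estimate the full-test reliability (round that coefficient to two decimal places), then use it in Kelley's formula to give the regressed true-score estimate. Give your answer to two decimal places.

11.91

Spearman-Brown: ρ = 2r/(1 + r) = 2(0.82)/(1 + 0.82) = 1.640/1.82 = 0.9011 → 0.90
T̂ = 0.90(11) + 0.10(20.1) = 9.90 + 2.010 = 11.910 → 11.91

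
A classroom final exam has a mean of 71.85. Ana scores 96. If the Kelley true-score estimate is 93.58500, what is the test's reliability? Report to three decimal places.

T̂ = ρX + (1 − ρ)μ  ⇒  T̂ − μ = ρ(X − μ)
ρ = (T̂ − μ)/(X − μ) = (93.58500 − 71.85) / (96 − 71.85) = 21.73500 / 24.15 = 0.90000

0.900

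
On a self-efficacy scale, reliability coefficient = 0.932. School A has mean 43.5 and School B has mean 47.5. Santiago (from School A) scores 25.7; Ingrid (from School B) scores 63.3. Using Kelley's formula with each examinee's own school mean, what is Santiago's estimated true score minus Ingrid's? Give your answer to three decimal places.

-35.315

T̂_Santiago = 0.932(25.7) + 0.068(43.5) = 26.91040
T̂_Ingrid = 0.932(63.3) + 0.068(47.5) = 62.22560
Difference = 26.91040 − 62.22560 = -35.31520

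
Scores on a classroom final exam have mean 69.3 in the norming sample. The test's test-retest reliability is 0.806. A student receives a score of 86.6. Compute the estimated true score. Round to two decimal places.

Weight the observed score by reliability and the mean by (1 − reliability): T̂ = 0.806·86.6 + 0.194·69.3 = 69.7996 + 13.4442 = 83.244.

83.24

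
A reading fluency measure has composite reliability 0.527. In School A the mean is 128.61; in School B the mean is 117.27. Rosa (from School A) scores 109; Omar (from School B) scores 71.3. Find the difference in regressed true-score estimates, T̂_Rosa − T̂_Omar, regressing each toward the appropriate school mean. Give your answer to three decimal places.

T̂_Rosa = 0.527(109) + 0.473(128.61) = 118.27553
T̂_Omar = 0.527(71.3) + 0.473(117.27) = 93.04381
Difference = 118.27553 − 93.04381 = 25.23172

25.232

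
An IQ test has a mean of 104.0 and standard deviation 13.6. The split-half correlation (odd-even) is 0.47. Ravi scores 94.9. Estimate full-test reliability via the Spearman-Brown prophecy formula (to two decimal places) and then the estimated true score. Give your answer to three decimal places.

Spearman-Brown: ρ = 2r/(1 + r) = 2(0.47)/(1 + 0.47) = 0.940/1.47 = 0.6395 → 0.64
Regress the observed score toward the mean by the unreliability: T̂ = 0.64·94.9 + 0.36·104.0 = 60.736 + 37.440 = 98.1760.

98.176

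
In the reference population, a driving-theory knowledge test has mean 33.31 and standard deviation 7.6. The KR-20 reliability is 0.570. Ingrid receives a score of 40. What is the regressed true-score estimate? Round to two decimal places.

Regress the observed score toward the mean by the unreliability: T̂ = 0.570·40 + 0.430·33.31 = 22.800 + 14.32330 = 37.123.

37.12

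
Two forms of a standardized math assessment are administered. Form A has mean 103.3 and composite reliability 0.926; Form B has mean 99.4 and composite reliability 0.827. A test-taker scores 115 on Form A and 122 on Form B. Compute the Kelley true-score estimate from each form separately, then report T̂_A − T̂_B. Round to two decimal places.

-3.96

T̂_A = 0.926(115) + 0.074(103.3) = 114.1342
T̂_B = 0.827(122) + 0.173(99.4) = 118.0902
T̂_A − T̂_B = -3.9560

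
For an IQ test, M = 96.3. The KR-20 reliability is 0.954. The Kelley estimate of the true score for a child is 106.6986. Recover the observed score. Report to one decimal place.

107.2

T̂ = ρX + (1 − ρ)μ  ⇒  X = (T̂ − (1 − ρ)μ) / ρ
X = (106.6986 − 0.046 × 96.3) / 0.954 = (106.6986 − 4.4298) / 0.954 = 102.2688 / 0.954 = 107.200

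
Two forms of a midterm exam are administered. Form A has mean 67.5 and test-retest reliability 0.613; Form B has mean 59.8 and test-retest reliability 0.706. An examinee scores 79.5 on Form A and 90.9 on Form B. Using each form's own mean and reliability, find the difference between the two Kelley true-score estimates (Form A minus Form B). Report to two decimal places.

T̂_A = 0.613(79.5) + 0.387(67.5) = 74.8560
T̂_B = 0.706(90.9) + 0.294(59.8) = 81.7566
T̂_A − T̂_B = -6.9006

-6.90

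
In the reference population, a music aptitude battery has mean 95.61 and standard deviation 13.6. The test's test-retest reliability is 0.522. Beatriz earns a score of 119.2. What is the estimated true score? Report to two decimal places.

T̂ = ρX + (1 − ρ)μ
  = 0.522 × 119.2 + 0.478 × 95.61
  = 62.2224 + 45.70158
  = 107.924
  ≈ 107.92

107.92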